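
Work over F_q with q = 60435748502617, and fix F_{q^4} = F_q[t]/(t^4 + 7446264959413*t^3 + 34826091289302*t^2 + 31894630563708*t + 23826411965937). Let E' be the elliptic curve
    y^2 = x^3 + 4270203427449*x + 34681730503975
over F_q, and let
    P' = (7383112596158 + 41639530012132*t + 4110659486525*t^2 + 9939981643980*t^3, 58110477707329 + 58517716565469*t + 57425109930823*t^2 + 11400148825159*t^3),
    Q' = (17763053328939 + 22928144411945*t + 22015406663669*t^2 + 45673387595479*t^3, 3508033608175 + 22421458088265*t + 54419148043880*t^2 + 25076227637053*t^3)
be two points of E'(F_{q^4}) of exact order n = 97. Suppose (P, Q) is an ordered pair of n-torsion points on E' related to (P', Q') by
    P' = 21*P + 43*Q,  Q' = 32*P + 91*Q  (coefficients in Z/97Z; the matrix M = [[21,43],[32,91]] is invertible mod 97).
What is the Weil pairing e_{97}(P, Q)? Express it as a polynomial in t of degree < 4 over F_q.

e_{97} is bilinear + alternating on E[97], so e_{97}(21*P + 43*Q, 32*P + 91*Q) = e_{97}(P,Q)^(21*91-43*32).
det(M) mod 97 = 50; its inverse in (Z/97)^* is 33 (check: 50*33 mod 97 = 1).
7-bit Miller (1100001) on E'/F_{60435748502617} with a'=4270203427449, b'=34681730503975: accumulate tangent/chord ratios at Q'+S and P'+S'.
e_{97}(P',Q') = 52537029784720 + 45154776637149*t + 10172283438192*t^2 + 32626587236669*t^3.
Finally e_{97}(P,Q) = 24820734901858 + 17544701012208*t + 58325014282291*t^2 + 724368329015*t^3.

24820734901858 + 17544701012208*t + 58325014282291*t^2 + 724368329015*t^3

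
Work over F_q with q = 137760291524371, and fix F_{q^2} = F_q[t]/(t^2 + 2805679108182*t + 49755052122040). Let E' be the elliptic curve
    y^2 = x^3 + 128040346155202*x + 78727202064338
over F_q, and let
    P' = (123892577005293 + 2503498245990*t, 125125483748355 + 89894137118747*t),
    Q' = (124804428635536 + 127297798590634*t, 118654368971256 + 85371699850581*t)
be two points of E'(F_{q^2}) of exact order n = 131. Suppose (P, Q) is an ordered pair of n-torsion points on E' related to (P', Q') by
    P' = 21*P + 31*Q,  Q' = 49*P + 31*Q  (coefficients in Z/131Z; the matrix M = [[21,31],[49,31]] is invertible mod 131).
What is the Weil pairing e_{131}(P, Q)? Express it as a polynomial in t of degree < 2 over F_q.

e_{131} is bilinear + alternating on E[131], so e_{131}(21*P + 31*Q, 49*P + 31*Q) = e_{131}(P,Q)^(21*31-31*49).
21*31 - 31*49 = -868; reduced mod 131: det = 49, inverse 123.
Build f_{131,P'} and f_{131,Q'} via the 8-bit ladder of 131=10000011_2; evaluate at shifted divisors; quotient in F_{137760291524371^2}.
e_{131}(P',Q') = 89993174138541 + 103854731054311*t.
Finally e_{131}(P,Q) = 5730418231654 + 94213129762567*t.

5730418231654 + 94213129762567*t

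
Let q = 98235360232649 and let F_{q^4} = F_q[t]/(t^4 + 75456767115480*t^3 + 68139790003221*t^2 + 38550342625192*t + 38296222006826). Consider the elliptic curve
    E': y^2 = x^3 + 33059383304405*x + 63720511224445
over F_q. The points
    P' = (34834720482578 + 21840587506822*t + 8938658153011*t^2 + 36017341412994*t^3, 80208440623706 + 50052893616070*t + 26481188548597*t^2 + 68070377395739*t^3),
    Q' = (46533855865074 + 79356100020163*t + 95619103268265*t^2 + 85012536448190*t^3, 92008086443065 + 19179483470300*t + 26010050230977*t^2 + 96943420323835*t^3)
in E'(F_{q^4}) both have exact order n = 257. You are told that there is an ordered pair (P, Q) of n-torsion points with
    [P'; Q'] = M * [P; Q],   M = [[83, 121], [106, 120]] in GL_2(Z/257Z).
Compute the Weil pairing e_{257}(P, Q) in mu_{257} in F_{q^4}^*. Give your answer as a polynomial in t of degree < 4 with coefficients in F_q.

Alternating bilinearity on E[257] (values in mu_{257} in F_{98235360232649^4}) gives e(P',Q') = e(P,Q)^det(M).
83*120 - 121*106 = -2866; reduced mod 257: det = 218, inverse 112.
Miller loop for e_{257} over F_{98235360232649^4}: bits of 257 = 100000001; 8 double steps + 1 add steps, l/v at each.
e_{257}(P',Q') = 27887865296535 + 97542041638732*t + 36327105050030*t^2 + 94683044182300*t^3.
Thus e_{257}(P,Q) = 35916252994951 + 73523770746387*t + 28706214473766*t^2 + 75931723068631*t^3.

35916252994951 + 73523770746387*t + 28706214473766*t^2 + 75931723068631*t^3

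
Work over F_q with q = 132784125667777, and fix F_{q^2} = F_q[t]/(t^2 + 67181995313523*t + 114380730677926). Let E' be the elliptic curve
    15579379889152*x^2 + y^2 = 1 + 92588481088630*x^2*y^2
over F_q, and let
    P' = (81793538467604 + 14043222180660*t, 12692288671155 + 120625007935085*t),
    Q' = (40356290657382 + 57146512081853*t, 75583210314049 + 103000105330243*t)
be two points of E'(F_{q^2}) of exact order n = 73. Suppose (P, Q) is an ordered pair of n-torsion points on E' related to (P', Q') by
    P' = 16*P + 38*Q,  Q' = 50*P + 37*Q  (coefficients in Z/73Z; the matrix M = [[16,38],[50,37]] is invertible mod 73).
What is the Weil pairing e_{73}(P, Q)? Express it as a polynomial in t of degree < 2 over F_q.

110010487319423 + 82398349014475*t

The 73-Weil pairing on E[73] over F_{132784125667777} is alternating-bilinear: e_{73}(P',Q') = e_{73}(P,Q)^det(M).
det M = 16*37 - 38*50 = -1308 = 6 (mod 73); 6^{-1} = 61 (mod 73).
Map (x,y)_Ed via u=(1+y)/(1-y), v=(1+y)/((1-y)x) to Montgomery A=80029059328193,B=58457570634489; then to (a',b')=(0,93533476808404).
Double-and-add over 1001001: 7-1 doublings, 3-1 additions; each step l_{T,T}/v_{2T} or l_{T,P'}/v at Q'+S for random S.
The quotient is 6349280637604 + 114170211391642*t.
Thus e_{73}(P,Q) = 110010487319423 + 82398349014475*t.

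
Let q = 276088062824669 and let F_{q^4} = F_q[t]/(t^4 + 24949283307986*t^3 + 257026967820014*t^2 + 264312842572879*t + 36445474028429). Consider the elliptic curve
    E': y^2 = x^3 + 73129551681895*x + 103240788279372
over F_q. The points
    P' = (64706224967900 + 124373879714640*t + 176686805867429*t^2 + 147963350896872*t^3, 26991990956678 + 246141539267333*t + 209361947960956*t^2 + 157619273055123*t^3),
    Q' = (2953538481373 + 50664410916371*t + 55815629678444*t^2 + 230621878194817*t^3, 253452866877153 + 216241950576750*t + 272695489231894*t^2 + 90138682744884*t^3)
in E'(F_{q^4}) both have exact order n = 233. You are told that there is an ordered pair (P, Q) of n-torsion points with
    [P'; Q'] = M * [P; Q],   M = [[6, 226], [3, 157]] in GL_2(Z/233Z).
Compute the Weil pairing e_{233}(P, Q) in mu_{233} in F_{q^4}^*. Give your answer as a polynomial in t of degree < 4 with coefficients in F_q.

274499591667504 + 123274210593359*t + 176514897221721*t^2 + 31299672743283*t^3

The 233-Weil pairing on E[233] over F_{276088062824669} is alternating-bilinear: e_{233}(P',Q') = e_{233}(P,Q)^det(M).
6*157 - 226*3 = 264; reduced mod 233: det = 31, inverse 218.
n = 233 = (11101001)_2 (8 bits, wt 5); accumulate f_{233,P'}(Q'+S)/f_{233,P'}(S) along the 7-step ladder.
Result: e(P',Q') = 249791258266884 + 228476365647197*t + 81405476063358*t^2 + 123838338671477*t^3.
Hence e(P,Q) = 274499591667504 + 123274210593359*t + 176514897221721*t^2 + 31299672743283*t^3 in F_{276088062824669^4}^*.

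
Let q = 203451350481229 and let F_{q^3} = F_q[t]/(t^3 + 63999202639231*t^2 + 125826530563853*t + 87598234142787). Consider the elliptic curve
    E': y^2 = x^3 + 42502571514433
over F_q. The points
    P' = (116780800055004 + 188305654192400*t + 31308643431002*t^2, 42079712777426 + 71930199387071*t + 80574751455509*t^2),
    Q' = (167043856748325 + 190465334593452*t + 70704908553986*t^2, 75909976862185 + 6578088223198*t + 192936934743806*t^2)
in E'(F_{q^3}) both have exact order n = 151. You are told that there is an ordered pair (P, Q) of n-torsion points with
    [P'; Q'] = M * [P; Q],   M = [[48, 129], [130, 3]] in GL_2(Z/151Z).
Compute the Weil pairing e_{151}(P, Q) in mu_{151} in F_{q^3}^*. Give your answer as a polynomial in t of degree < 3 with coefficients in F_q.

1512153357614 + 111391335266389*t + 110960071034136*t^2

Alternating bilinearity on E[151] (values in mu_{151} in F_{203451350481229^3}) gives e(P',Q') = e(P,Q)^det(M).
det(M) mod 151 = 135; its inverse in (Z/151)^* is 66 (check: 135*66 mod 151 = 1).
n = 151 = (10010111)_2 (8 bits, wt 5); accumulate f_{151,P'}(Q'+S)/f_{151,P'}(S) along the 7-step ladder.
The quotient is 171022155270147 + 176002006110100*t + 154037642136205*t^2.
Thus e_{151}(P,Q) = 1512153357614 + 111391335266389*t + 110960071034136*t^2.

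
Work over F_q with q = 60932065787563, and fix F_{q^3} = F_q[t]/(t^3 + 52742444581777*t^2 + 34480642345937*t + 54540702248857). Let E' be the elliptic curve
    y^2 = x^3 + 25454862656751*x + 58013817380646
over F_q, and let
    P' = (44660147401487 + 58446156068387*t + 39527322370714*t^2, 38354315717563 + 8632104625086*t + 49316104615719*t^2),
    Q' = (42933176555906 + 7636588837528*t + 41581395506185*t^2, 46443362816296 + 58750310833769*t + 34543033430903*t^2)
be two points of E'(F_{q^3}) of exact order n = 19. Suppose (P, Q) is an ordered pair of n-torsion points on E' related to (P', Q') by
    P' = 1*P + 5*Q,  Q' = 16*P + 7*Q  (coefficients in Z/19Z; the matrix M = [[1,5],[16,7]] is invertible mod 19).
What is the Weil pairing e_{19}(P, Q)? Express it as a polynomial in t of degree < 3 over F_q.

9901029354726 + 58786597637046*t + 49703669891015*t^2

e_{19}(aP+bQ,cP+dQ) = e_{19}(P,Q)^(ad-bc); with (a,b,c,d)=(1,5,16,7) this gives the det-19 law.
det M = 1*7 - 5*16 = -73 = 3 (mod 19); 3^{-1} = 13 (mod 19).
5-bit Miller (10011) on E'/F_{60932065787563} with a'=25454862656751, b'=58013817380646: accumulate tangent/chord ratios at Q'+S and P'+S'.
So e_{19}(P',Q') = 38254340490248 + 42378806305128*t + 26569082218529*t^2.
(38254340490248 + 42378806305128*t + 26569082218529*t^2)^{13} mod (60932065787563,f) = 9901029354726 + 58786597637046*t + 49703669891015*t^2.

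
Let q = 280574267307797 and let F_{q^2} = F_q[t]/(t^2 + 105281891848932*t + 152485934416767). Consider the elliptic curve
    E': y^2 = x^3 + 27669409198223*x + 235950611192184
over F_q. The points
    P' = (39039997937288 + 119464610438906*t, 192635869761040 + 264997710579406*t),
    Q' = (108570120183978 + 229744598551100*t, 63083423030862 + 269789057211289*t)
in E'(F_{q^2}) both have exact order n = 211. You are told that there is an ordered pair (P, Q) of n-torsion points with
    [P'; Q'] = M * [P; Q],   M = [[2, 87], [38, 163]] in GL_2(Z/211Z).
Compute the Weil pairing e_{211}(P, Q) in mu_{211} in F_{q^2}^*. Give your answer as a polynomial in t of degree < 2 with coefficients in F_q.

e_{211}(aP+bQ,cP+dQ) = e_{211}(P,Q)^(ad-bc); with (a,b,c,d)=(2,87,38,163) this gives the det-211 law.
2*163 - 87*38 = -2980; reduced mod 211: det = 185, inverse 73.
Miller loop for e_{211} over F_{280574267307797^2}: bits of 211 = 11010011; 7 double steps + 4 add steps, l/v at each.
The quotient is 71073893241964 + 204337776610628*t.
e_{211}(P,Q) = (71073893241964 + 204337776610628*t)^{73} = 181280537867850 + 197079385932195*t.

181280537867850 + 197079385932195*t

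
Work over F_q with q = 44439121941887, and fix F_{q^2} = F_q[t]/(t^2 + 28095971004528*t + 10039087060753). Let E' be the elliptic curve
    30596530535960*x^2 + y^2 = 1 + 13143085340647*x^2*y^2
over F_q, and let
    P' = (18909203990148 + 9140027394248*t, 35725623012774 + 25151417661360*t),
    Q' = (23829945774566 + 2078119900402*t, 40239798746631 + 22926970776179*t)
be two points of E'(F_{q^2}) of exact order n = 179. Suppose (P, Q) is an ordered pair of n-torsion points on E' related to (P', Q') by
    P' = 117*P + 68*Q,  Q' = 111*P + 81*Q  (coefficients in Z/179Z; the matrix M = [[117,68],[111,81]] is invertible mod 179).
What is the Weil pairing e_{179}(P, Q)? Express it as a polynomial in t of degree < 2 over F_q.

e_{179} is bilinear + alternating on E[179], so e_{179}(117*P + 68*Q, 111*P + 81*Q) = e_{179}(P,Q)^(117*81-68*111).
Inverting 139 mod 179: 85. Thus e_{179}(P,Q) = e(P',Q')^{85}.
Edwards a_E,d_E -> Montgomery A=24087087726898,B=19419308844690 -> Weierstrass 31274241506097,25944762448368 via alpha=29509496950378,beta=15473141784300.
Build f_{179,P'} and f_{179,Q'} via the 8-bit ladder of 179=10110011_2; evaluate at shifted divisors; quotient in F_{44439121941887^2}.
f_P(D_Q)/f_Q(D_P) = 21585640622855 + 30009559573632*t.
Raise to 85: e(P,Q) = 3082733456923 + 33553322728510*t in mu_{179}.

3082733456923 + 33553322728510*t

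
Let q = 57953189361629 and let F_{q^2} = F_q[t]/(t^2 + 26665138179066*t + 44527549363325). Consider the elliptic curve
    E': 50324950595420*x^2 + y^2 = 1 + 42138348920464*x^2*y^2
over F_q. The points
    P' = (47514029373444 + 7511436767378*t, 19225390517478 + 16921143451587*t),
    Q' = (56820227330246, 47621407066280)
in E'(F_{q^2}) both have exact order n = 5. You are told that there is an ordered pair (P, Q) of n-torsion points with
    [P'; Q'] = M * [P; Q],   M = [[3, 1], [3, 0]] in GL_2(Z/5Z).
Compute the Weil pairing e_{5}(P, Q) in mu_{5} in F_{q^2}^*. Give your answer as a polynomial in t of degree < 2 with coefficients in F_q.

38351741615874 + 30634428788369*t

e_{5} is bilinear + alternating on E[5], so e_{5}(3*P + 1*Q, 3*P) = e_{5}(P,Q)^(3*0-1*3).
Hence e(P,Q) = e(P',Q')^{3} where 3 = 2^{-1} mod 5.
Map (x,y)_Ed via u=(1+y)/(1-y), v=(1+y)/((1-y)x) to Montgomery A=26257050957685,B=14437082542851; then to (a',b')=(16942877552502,24483031967904).
3-bit Miller (101) on E'/F_{57953189361629} with a'=16942877552502, b'=24483031967904: accumulate tangent/chord ratios at Q'+S and P'+S'.
Miller gives e_{5}(P',Q') = 19309880451240 + 10411106990700*t in F_{57953189361629^2}.
Hence e(P,Q) = 38351741615874 + 30634428788369*t in F_{57953189361629^2}^*.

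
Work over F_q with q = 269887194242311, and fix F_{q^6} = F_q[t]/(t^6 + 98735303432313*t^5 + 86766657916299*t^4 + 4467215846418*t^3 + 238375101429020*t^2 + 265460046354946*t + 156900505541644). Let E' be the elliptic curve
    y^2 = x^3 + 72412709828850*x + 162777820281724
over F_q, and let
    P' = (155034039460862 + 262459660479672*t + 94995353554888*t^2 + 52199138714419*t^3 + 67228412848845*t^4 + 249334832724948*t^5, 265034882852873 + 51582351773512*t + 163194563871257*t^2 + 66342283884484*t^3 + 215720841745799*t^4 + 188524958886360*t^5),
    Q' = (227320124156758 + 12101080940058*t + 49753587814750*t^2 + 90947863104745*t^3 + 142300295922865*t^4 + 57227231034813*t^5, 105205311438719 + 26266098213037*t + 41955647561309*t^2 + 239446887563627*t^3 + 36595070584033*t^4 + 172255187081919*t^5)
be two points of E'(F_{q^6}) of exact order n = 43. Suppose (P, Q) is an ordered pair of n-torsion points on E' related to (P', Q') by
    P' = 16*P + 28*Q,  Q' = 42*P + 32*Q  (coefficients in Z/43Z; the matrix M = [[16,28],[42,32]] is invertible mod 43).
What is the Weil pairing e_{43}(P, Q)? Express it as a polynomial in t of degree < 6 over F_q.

e_{43} is bilinear + alternating on E[43], so e_{43}(16*P + 28*Q, 42*P + 32*Q) = e_{43}(P,Q)^(16*32-28*42).
16*32 - 28*42 = -664; reduced mod 43: det = 24, inverse 9.
Build f_{43,P'} and f_{43,Q'} via the 6-bit ladder of 43=101011_2; evaluate at shifted divisors; quotient in F_{269887194242311^6}.
f_P(D_Q)/f_Q(D_P) = 161307111102726 + 253684814612027*t + 209734474511537*t^2 + 193693810647593*t^3 + 164292745933304*t^4 + 267715957104966*t^5.
(161307111102726 + 253684814612027*t + 209734474511537*t^2 + 193693810647593*t^3 + 164292745933304*t^4 + 267715957104966*t^5)^{9} mod (269887194242311,f) = 246767965937947 + 128855909146041*t + 45254670570303*t^2 + 201277094557981*t^3 + 17941772743826*t^4 + 25388083428117*t^5.

246767965937947 + 128855909146041*t + 45254670570303*t^2 + 201277094557981*t^3 + 17941772743826*t^4 + 25388083428117*t^5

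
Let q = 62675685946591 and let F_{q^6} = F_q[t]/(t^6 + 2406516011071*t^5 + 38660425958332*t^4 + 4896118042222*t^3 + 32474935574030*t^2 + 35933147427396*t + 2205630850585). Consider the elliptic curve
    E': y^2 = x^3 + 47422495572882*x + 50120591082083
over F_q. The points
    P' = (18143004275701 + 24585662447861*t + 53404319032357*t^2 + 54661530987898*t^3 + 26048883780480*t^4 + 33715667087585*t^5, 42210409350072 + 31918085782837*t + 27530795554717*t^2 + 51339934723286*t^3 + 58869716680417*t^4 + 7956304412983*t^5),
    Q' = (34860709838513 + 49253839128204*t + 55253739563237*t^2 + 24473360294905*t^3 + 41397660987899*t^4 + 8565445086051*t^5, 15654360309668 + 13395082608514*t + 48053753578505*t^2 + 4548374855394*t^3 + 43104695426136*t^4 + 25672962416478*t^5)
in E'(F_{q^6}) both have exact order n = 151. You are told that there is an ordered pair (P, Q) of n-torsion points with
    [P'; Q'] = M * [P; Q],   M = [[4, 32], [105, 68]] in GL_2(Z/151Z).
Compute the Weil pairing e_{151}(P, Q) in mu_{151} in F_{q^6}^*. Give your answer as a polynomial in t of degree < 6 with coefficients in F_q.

26015250405303 + 37716168753210*t + 36172689032761*t^2 + 38065457209088*t^3 + 17673967829826*t^4 + 41917049068096*t^5

e_{151}(aP+bQ,cP+dQ) = e_{151}(P,Q)^(ad-bc); with (a,b,c,d)=(4,32,105,68) this gives the det-151 law.
Inverting 83 mod 151: 131. Thus e_{151}(P,Q) = e(P',Q')^{131}.
Double-and-add over 10010111: 8-1 doublings, 5-1 additions; each step l_{T,T}/v_{2T} or l_{T,P'}/v at Q'+S for random S.
f_P(D_Q)/f_Q(D_P) = 62056501716938 + 5782105464*t + 20736229803391*t^2 + 37557503043104*t^3 + 51159456010889*t^4 + 1062785445253*t^5.
Hence e(P,Q) = 26015250405303 + 37716168753210*t + 36172689032761*t^2 + 38065457209088*t^3 + 17673967829826*t^4 + 41917049068096*t^5 in F_{62675685946591^6}^*.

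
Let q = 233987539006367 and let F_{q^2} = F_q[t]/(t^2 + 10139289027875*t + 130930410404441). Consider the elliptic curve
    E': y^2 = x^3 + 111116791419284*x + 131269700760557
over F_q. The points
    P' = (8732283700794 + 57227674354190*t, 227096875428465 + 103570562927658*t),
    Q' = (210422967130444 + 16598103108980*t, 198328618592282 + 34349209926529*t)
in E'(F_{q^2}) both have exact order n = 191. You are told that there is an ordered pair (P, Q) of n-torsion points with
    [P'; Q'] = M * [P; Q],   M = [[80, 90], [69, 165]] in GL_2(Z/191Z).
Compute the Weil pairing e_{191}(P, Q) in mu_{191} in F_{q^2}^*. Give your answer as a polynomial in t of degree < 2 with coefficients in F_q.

Under M = [[80,90],[69,165]] in GL_2(Z/191), e_{191}(P',Q') = e_{191}(P,Q)^(80*165-90*69 mod 191).
Hence e(P,Q) = e(P',Q')^{62} where 62 = 114^{-1} mod 191.
Miller loop for e_{191} over F_{233987539006367^2}: bits of 191 = 10111111; 7 double steps + 6 add steps, l/v at each.
Miller gives e_{191}(P',Q') = 90526720062089 + 58509472507434*t in F_{233987539006367^2}.
Finally e_{191}(P,Q) = 233183368795681 + 146077669814532*t.

233183368795681 + 146077669814532*t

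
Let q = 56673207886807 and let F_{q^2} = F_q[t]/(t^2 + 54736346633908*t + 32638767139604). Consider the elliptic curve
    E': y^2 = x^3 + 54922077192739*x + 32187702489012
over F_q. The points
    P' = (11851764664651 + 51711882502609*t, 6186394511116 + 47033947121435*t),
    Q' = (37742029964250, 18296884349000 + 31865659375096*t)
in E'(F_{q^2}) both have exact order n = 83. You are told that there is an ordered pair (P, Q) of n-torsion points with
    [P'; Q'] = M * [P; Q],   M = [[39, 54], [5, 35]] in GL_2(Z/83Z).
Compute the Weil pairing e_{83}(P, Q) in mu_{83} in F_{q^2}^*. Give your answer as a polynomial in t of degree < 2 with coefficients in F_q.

13940322336228 + 43086343001131*t

Alternating bilinearity on E[83] (values in mu_{83} in F_{56673207886807^2}) gives e(P',Q') = e(P,Q)^det(M).
det(M) mod 83 = 16; its inverse in (Z/83)^* is 26 (check: 16*26 mod 83 = 1).
Run Miller on y^2=x^3+54922077192739*x+32187702489012 over F_{56673207886807}: ladder 1010011 (7 bits); e = f_P(D_Q)/f_Q(D_P).
The quotient is 42227593820020 + 39285527961571*t.
Thus e_{83}(P,Q) = 13940322336228 + 43086343001131*t.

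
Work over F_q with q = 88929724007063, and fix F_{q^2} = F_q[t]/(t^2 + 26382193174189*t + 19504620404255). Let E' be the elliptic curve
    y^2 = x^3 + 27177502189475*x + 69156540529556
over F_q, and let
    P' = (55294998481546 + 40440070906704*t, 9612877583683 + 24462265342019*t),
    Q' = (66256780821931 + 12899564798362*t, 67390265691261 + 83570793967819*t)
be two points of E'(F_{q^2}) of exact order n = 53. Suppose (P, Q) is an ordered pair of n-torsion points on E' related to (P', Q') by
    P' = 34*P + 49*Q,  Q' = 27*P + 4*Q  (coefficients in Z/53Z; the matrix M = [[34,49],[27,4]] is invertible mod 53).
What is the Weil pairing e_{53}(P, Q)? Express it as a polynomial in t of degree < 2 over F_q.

40120915598895 + 34889373114585*t

e_{53}(aP+bQ,cP+dQ) = e_{53}(P,Q)^(ad-bc); with (a,b,c,d)=(34,49,27,4) this gives the det-53 law.
So e_{53}(P,Q) = e_{53}(P',Q')^{5}, since 32*5 = 1 mod 53.
Run Miller on y^2=x^3+27177502189475*x+69156540529556 over F_{88929724007063}: ladder 110101 (6 bits); e = f_P(D_Q)/f_Q(D_P).
So e_{53}(P',Q') = 2085502436862 + 54716152581585*t.
Thus e_{53}(P,Q) = 40120915598895 + 34889373114585*t.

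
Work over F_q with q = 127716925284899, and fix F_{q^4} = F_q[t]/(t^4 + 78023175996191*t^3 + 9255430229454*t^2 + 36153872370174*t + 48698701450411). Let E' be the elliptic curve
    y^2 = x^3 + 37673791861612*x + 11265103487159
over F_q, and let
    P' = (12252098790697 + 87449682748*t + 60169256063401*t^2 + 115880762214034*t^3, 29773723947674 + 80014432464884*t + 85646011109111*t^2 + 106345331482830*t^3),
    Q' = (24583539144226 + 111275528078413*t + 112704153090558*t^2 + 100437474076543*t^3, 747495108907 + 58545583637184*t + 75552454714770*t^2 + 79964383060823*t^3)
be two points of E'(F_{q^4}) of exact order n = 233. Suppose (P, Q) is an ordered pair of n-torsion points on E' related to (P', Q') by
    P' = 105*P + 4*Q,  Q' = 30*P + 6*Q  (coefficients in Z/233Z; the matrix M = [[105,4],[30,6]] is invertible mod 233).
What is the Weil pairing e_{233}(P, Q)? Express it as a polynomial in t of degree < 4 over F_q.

The 233-Weil pairing on E[233] over F_{127716925284899} is alternating-bilinear: e_{233}(P',Q') = e_{233}(P,Q)^det(M).
So e_{233}(P,Q) = e_{233}(P',Q')^{143}, since 44*143 = 1 mod 233.
n = 233 = (11101001)_2 (8 bits, wt 5); accumulate f_{233,P'}(Q'+S)/f_{233,P'}(S) along the 7-step ladder.
So e_{233}(P',Q') = 91700502730434 + 70706682051626*t + 101886883583443*t^2 + 66955721659829*t^3.
e_{233}(P,Q) = (91700502730434 + 70706682051626*t + 101886883583443*t^2 + 66955721659829*t^3)^{143} = 112571739627764 + 67852125918014*t + 80093492352913*t^2 + 1310452573173*t^3.

112571739627764 + 67852125918014*t + 80093492352913*t^2 + 1310452573173*t^3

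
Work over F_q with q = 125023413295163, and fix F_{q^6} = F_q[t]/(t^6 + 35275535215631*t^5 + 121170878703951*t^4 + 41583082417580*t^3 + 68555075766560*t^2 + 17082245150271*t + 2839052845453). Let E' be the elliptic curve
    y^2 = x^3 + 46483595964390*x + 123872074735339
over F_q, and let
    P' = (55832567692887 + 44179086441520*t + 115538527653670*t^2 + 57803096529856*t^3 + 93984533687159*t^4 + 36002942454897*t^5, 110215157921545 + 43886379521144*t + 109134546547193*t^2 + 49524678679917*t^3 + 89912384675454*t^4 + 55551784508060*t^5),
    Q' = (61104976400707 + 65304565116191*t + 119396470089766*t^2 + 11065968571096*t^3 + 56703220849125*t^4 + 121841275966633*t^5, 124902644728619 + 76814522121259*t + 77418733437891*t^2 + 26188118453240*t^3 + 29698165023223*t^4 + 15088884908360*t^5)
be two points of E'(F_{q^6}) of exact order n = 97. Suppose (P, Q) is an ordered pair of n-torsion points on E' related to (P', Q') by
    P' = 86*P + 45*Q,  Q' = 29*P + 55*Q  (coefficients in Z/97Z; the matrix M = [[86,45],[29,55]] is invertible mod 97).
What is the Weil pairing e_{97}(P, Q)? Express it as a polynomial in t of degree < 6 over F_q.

90450942258719 + 104923644858003*t + 99849452071564*t^2 + 39619131208076*t^3 + 49693153172228*t^4 + 42016396150074*t^5

e_{97}(aP+bQ,cP+dQ) = e_{97}(P,Q)^(ad-bc); with (a,b,c,d)=(86,45,29,55) this gives the det-97 law.
det M = 86*55 - 45*29 = 3425 = 30 (mod 97); 30^{-1} = 55 (mod 97).
Miller loop for e_{97} over F_{125023413295163^6}: bits of 97 = 1100001; 6 double steps + 2 add steps, l/v at each.
So e_{97}(P',Q') = 111541516884762 + 20714850876150*t + 37728099660543*t^2 + 100155052218741*t^3 + 67422104613614*t^4 + 48733325945634*t^5.
Hence e(P,Q) = 90450942258719 + 104923644858003*t + 99849452071564*t^2 + 39619131208076*t^3 + 49693153172228*t^4 + 42016396150074*t^5 in F_{125023413295163^6}^*.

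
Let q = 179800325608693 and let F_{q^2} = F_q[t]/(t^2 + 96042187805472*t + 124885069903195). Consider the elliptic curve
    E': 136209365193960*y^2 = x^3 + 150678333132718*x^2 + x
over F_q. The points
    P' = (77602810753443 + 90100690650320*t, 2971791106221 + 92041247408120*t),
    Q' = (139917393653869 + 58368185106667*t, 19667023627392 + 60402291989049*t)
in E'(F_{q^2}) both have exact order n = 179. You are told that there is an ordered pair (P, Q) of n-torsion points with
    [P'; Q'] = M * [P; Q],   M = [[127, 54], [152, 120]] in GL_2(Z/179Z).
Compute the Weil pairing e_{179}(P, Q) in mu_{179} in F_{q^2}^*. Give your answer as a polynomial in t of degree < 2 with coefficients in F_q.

The 179-Weil pairing on E[179] over F_{179800325608693} is alternating-bilinear: e_{179}(P',Q') = e_{179}(P,Q)^det(M).
Hence e(P,Q) = e(P',Q')^{172} where 172 = 51^{-1} mod 179.
Montgomery->Weierstrass: x_W = 79292352128377*x+134022888948792, y_W=79292352128377*y on F_{179800325608693}; lands on y^2=x^3+157572356936278*x+106719187702237.
Run Miller on y^2=x^3+157572356936278*x+106719187702237 over F_{179800325608693}: ladder 10110011 (8 bits); e = f_P(D_Q)/f_Q(D_P).
So e_{179}(P',Q') = 168866936214968 + 6911695145522*t.
e_{179}(P,Q) = (168866936214968 + 6911695145522*t)^{172} = 156467826629911 + 113616929299281*t.

156467826629911 + 113616929299281*t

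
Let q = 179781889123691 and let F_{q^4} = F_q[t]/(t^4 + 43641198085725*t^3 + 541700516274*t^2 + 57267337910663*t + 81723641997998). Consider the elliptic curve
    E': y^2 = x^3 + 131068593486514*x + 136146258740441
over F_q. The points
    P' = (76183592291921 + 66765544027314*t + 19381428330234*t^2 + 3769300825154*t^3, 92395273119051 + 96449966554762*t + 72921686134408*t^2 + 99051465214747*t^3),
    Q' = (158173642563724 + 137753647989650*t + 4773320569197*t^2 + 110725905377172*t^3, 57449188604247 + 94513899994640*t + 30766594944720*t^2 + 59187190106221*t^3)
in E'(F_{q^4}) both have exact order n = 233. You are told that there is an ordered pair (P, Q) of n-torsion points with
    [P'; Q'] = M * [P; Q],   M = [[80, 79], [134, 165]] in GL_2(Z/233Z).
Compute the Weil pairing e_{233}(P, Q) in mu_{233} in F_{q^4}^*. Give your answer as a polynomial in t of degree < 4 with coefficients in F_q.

e_{233}(aP+bQ,cP+dQ) = e_{233}(P,Q)^(ad-bc); with (a,b,c,d)=(80,79,134,165) this gives the det-233 law.
So e_{233}(P,Q) = e_{233}(P',Q')^{32}, since 51*32 = 1 mod 233.
Double-and-add over 11101001: 8-1 doublings, 5-1 additions; each step l_{T,T}/v_{2T} or l_{T,P'}/v at Q'+S for random S.
The quotient is 159800273831333 + 37031524907686*t + 177368003104751*t^2 + 94320785927771*t^3.
(159800273831333 + 37031524907686*t + 177368003104751*t^2 + 94320785927771*t^3)^{32} mod (179781889123691,f) = 171359799804234 + 37832846190840*t + 6436116372934*t^2 + 145008347116819*t^3.

171359799804234 + 37832846190840*t + 6436116372934*t^2 + 145008347116819*t^3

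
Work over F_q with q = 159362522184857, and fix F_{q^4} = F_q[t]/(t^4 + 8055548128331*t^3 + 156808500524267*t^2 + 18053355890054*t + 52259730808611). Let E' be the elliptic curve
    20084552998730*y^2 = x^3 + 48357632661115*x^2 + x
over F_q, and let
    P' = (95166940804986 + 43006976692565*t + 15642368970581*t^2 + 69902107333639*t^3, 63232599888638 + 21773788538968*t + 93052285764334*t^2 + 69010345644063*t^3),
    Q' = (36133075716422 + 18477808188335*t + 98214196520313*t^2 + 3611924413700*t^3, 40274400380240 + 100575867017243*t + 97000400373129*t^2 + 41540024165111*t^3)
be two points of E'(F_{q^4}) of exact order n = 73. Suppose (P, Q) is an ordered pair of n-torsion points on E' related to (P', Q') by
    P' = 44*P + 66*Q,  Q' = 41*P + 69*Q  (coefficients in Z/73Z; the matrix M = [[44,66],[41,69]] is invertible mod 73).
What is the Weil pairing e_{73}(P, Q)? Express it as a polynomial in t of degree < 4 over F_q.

46742952063823 + 56220914588685*t + 128523635078671*t^2 + 99093101811558*t^3

Under M = [[44,66],[41,69]] in GL_2(Z/73), e_{73}(P',Q') = e_{73}(P,Q)^(44*69-66*41 mod 73).
So e_{73}(P,Q) = e_{73}(P',Q')^{25}, since 38*25 = 1 mod 73.
Montgomery->Weierstrass: x_W = 28640629975333*x+44899967548750, y_W=28640629975333*y on F_{159362522184857}; lands on y^2=x^3+134213243817032*x+72986820830094.
Double-and-add over 1001001: 7-1 doublings, 3-1 additions; each step l_{T,T}/v_{2T} or l_{T,P'}/v at Q'+S for random S.
The quotient is 64795791219981 + 10871742032701*t + 123659433621436*t^2 + 32527633629991*t^3.
Thus e_{73}(P,Q) = 46742952063823 + 56220914588685*t + 128523635078671*t^2 + 99093101811558*t^3.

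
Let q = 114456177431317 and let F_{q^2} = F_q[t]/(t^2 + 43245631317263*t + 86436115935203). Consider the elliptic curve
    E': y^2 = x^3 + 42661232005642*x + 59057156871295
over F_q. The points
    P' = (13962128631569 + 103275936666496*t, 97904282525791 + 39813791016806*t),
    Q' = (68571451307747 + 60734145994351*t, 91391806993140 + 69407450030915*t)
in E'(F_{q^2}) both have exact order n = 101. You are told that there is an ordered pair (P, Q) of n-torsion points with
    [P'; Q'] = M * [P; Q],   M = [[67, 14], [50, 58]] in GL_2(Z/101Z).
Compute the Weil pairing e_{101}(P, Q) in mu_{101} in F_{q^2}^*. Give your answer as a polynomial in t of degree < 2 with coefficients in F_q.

63827082700378 + 109236560762155*t

e_{101} is bilinear + alternating on E[101], so e_{101}(67*P + 14*Q, 50*P + 58*Q) = e_{101}(P,Q)^(67*58-14*50).
det M = 67*58 - 14*50 = 3186 = 55 (mod 101); 55^{-1} = 90 (mod 101).
7-bit Miller (1100101) on E'/F_{114456177431317} with a'=42661232005642, b'=59057156871295: accumulate tangent/chord ratios at Q'+S and P'+S'.
The quotient is 112071741722029 + 47164147981619*t.
Thus e_{101}(P,Q) = 63827082700378 + 109236560762155*t.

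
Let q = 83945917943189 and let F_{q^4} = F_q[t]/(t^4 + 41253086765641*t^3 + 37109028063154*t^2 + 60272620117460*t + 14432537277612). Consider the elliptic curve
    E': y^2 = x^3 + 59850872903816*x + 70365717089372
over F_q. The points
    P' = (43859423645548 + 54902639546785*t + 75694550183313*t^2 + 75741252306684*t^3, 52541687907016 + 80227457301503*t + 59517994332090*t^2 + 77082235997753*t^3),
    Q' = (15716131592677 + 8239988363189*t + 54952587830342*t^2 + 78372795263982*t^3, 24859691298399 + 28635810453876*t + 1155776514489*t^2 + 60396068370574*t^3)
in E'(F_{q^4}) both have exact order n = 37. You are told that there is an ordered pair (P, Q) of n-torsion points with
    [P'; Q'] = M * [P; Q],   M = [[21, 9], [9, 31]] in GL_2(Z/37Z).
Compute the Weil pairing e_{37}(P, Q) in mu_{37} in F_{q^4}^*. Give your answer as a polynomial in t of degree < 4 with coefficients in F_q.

27962133882791 + 1893697286985*t + 29031859440806*t^2 + 44535047215268*t^3

The 37-Weil pairing on E[37] over F_{83945917943189} is alternating-bilinear: e_{37}(P',Q') = e_{37}(P,Q)^det(M).
Hence e(P,Q) = e(P',Q')^{5} where 5 = 15^{-1} mod 37.
n = 37 = (100101)_2 (6 bits, wt 3); accumulate f_{37,P'}(Q'+S)/f_{37,P'}(S) along the 5-step ladder.
e_{37}(P',Q') = 16210376502930 + 81125396333201*t + 59356831479105*t^2 + 16747099251819*t^3.
(16210376502930 + 81125396333201*t + 59356831479105*t^2 + 16747099251819*t^3)^{5} mod (83945917943189,f) = 27962133882791 + 1893697286985*t + 29031859440806*t^2 + 44535047215268*t^3.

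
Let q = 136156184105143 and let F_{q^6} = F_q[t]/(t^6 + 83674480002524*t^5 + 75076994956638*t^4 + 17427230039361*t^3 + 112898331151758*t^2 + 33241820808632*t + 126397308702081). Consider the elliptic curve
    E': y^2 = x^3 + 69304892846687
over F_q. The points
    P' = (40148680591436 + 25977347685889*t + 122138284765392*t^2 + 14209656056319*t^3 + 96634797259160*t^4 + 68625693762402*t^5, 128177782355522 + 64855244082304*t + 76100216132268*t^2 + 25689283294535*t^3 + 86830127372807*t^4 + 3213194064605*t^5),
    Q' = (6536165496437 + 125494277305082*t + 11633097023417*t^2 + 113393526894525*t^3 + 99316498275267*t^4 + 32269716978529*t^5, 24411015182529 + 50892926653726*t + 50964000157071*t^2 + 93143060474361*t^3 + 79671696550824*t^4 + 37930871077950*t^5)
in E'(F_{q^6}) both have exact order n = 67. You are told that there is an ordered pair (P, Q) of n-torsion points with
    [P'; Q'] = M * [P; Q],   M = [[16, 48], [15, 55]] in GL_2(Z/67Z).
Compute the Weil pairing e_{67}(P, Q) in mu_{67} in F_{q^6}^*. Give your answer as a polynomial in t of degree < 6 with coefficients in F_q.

29713848190777 + 4230409279224*t + 798822021165*t^2 + 9189933341921*t^3 + 1837352754954*t^4 + 46289424391612*t^5

e_{67}(aP+bQ,cP+dQ) = e_{67}(P,Q)^(ad-bc); with (a,b,c,d)=(16,48,15,55) this gives the det-67 law.
det(M) mod 67 = 26; its inverse in (Z/67)^* is 49 (check: 26*49 mod 67 = 1).
Run Miller on y^2=x^3+69304892846687 over F_{136156184105143}: ladder 1000011 (7 bits); e = f_P(D_Q)/f_Q(D_P).
So e_{67}(P',Q') = 122978916468583 + 22580487223127*t + 132972972064364*t^2 + 47286099495750*t^3 + 109280064432612*t^4 + 123418526752183*t^5.
Hence e(P,Q) = 29713848190777 + 4230409279224*t + 798822021165*t^2 + 9189933341921*t^3 + 1837352754954*t^4 + 46289424391612*t^5 in F_{136156184105143^6}^*.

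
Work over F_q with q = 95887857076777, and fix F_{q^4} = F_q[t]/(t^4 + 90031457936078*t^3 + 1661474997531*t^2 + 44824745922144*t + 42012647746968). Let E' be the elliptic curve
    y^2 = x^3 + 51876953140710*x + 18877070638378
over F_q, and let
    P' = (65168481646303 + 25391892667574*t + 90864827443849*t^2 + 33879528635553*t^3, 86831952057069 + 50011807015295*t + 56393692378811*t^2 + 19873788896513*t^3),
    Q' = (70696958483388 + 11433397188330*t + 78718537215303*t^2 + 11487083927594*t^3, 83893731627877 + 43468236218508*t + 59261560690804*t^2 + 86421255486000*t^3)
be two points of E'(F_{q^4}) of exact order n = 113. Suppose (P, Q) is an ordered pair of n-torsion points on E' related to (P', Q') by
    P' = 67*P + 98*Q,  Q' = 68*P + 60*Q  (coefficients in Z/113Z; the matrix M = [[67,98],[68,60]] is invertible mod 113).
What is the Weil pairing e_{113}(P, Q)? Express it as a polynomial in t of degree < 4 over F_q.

11567114530334 + 46682692722863*t + 66158647832684*t^2 + 11610612069873*t^3

e_{113} is bilinear + alternating on E[113], so e_{113}(67*P + 98*Q, 68*P + 60*Q) = e_{113}(P,Q)^(67*60-98*68).
Inverting 68 mod 113: 5. Thus e_{113}(P,Q) = e(P',Q')^{5}.
Miller loop for e_{113} over F_{95887857076777^4}: bits of 113 = 1110001; 6 double steps + 3 add steps, l/v at each.
f_P(D_Q)/f_Q(D_P) = 74923683785076 + 1653606709170*t + 79205808819877*t^2 + 51554944451010*t^3.
Hence e(P,Q) = 11567114530334 + 46682692722863*t + 66158647832684*t^2 + 11610612069873*t^3 in F_{95887857076777^4}^*.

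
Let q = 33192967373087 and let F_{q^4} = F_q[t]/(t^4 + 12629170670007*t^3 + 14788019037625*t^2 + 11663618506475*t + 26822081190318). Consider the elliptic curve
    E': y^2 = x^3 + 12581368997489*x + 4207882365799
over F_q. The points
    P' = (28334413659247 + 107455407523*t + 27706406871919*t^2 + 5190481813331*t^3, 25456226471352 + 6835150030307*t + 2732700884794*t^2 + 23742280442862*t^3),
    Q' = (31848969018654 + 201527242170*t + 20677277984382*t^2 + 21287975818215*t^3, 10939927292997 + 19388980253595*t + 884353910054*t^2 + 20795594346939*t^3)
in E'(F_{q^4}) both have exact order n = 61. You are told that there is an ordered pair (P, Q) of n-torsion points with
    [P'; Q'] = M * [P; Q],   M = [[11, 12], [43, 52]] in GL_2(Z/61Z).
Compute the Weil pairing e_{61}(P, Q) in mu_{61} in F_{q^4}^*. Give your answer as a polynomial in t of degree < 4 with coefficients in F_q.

14861988858146 + 7392761453630*t + 10256991627097*t^2 + 17640854781073*t^3

Under M = [[11,12],[43,52]] in GL_2(Z/61), e_{61}(P',Q') = e_{61}(P,Q)^(11*52-12*43 mod 61).
Hence e(P,Q) = e(P',Q')^{12} where 12 = 56^{-1} mod 61.
Build f_{61,P'} and f_{61,Q'} via the 6-bit ladder of 61=111101_2; evaluate at shifted divisors; quotient in F_{33192967373087^4}.
So e_{61}(P',Q') = 1543198267439 + 25679136989082*t + 25427800669601*t^2 + 17240702369224*t^3.
(1543198267439 + 25679136989082*t + 25427800669601*t^2 + 17240702369224*t^3)^{12} mod (33192967373087,f) = 14861988858146 + 7392761453630*t + 10256991627097*t^2 + 17640854781073*t^3.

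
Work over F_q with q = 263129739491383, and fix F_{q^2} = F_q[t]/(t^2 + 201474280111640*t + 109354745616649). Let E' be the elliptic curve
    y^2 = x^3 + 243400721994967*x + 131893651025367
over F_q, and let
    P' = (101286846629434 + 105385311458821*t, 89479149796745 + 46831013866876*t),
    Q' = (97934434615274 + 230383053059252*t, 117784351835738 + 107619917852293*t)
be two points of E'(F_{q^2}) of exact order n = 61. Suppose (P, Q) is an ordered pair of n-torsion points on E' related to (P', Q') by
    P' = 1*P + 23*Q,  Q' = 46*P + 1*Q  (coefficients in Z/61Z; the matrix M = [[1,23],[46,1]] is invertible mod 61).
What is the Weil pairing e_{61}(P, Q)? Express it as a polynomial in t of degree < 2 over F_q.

Alternating bilinearity on E[61] (values in mu_{61} in F_{263129739491383^2}) gives e(P',Q') = e(P,Q)^det(M).
det M = 1*1 - 23*46 = -1057 = 41 (mod 61); 41^{-1} = 3 (mod 61).
n = 61 = (111101)_2 (6 bits, wt 5); accumulate f_{61,P'}(Q'+S)/f_{61,P'}(S) along the 5-step ladder.
e_{61}(P',Q') = 175563807420459 + 205680640337409*t.
Thus e_{61}(P,Q) = 186685989643901 + 81907843216225*t.

186685989643901 + 81907843216225*t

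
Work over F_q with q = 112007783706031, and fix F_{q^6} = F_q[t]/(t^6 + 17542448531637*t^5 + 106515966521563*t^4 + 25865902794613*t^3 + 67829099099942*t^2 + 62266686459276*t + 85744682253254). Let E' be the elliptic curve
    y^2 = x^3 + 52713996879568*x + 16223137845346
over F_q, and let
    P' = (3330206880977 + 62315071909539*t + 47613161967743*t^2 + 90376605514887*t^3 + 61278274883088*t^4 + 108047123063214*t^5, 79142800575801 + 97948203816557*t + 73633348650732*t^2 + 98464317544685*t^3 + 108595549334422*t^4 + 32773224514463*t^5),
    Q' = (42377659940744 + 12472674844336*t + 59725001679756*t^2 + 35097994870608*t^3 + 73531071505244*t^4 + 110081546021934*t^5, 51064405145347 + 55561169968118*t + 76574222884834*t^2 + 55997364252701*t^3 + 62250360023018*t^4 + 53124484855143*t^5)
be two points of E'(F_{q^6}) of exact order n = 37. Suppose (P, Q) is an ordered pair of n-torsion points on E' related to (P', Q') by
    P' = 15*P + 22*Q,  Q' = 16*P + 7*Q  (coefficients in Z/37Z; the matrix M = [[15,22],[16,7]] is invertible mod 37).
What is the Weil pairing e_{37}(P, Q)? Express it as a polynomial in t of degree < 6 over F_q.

19903929450412 + 104759630493107*t + 58377990387631*t^2 + 61610503749718*t^3 + 221848901735*t^4 + 74409045768813*t^5

The 37-Weil pairing on E[37] over F_{112007783706031} is alternating-bilinear: e_{37}(P',Q') = e_{37}(P,Q)^det(M).
Hence e(P,Q) = e(P',Q')^{34} where 34 = 12^{-1} mod 37.
n = 37 = (100101)_2 (6 bits, wt 3); accumulate f_{37,P'}(Q'+S)/f_{37,P'}(S) along the 5-step ladder.
f_P(D_Q)/f_Q(D_P) = 26673519800210 + 73800760015839*t + 87042545616068*t^2 + 18582071670365*t^3 + 37671116094414*t^4 + 97832384808522*t^5.
e_{37}(P,Q) = (26673519800210 + 73800760015839*t + 87042545616068*t^2 + 18582071670365*t^3 + 37671116094414*t^4 + 97832384808522*t^5)^{34} = 19903929450412 + 104759630493107*t + 58377990387631*t^2 + 61610503749718*t^3 + 221848901735*t^4 + 74409045768813*t^5.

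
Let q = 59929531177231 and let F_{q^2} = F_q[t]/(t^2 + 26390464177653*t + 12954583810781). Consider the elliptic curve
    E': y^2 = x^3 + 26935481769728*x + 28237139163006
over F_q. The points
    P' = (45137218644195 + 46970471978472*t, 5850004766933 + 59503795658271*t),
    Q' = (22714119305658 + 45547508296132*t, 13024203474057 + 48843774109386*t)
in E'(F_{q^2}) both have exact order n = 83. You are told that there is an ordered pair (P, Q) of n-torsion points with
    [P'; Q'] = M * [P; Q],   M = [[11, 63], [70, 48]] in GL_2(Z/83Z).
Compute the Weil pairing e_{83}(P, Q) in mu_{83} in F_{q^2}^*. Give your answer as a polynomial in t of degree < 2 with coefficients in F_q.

e_{83} is bilinear + alternating on E[83], so e_{83}(11*P + 63*Q, 70*P + 48*Q) = e_{83}(P,Q)^(11*48-63*70).
So e_{83}(P,Q) = e_{83}(P',Q')^{35}, since 19*35 = 1 mod 83.
Double-and-add over 1010011: 7-1 doublings, 4-1 additions; each step l_{T,T}/v_{2T} or l_{T,P'}/v at Q'+S for random S.
So e_{83}(P',Q') = 45431043698906 + 53101179919346*t.
(45431043698906 + 53101179919346*t)^{35} mod (59929531177231,f) = 14601819915566 + 46176442423157*t.

14601819915566 + 46176442423157*t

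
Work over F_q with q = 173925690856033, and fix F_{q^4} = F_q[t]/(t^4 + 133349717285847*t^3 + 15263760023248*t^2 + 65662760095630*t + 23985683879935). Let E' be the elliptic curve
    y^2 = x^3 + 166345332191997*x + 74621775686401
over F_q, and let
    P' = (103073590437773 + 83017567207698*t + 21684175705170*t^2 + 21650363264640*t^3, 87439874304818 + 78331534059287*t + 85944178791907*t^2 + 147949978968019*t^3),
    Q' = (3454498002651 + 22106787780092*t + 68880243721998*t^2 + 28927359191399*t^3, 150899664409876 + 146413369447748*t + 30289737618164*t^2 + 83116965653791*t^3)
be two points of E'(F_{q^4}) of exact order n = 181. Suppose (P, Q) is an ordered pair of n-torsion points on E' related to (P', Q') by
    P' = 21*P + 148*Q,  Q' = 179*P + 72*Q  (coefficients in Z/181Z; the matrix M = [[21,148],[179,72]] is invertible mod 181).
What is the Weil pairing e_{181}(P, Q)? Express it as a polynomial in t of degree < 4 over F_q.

113549334819682 + 59887585781699*t + 58738344619483*t^2 + 85204439908442*t^3

The 181-Weil pairing on E[181] over F_{173925690856033} is alternating-bilinear: e_{181}(P',Q') = e_{181}(P,Q)^det(M).
Inverting 179 mod 181: 90. Thus e_{181}(P,Q) = e(P',Q')^{90}.
Miller loop for e_{181} over F_{173925690856033^4}: bits of 181 = 10110101; 7 double steps + 4 add steps, l/v at each.
Miller gives e_{181}(P',Q') = 92952230130300 + 114456461304564*t + 110396674745699*t^2 + 138809103887743*t^3 in F_{173925690856033^4}.
e_{181}(P,Q) = (92952230130300 + 114456461304564*t + 110396674745699*t^2 + 138809103887743*t^3)^{90} = 113549334819682 + 59887585781699*t + 58738344619483*t^2 + 85204439908442*t^3.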